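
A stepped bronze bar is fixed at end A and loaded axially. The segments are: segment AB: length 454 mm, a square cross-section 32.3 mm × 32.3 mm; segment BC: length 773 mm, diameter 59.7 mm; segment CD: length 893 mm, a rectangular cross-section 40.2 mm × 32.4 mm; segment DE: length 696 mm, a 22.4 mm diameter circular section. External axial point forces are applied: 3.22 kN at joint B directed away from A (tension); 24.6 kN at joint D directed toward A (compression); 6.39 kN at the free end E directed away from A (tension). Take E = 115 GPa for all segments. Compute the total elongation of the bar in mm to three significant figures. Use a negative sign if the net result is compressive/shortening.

-0.111 mm

Internal axial forces (sectioning from the free end, tension +): N_DE = 6.39 kN, N_CD = -18.21 kN, N_BC = -18.21 kN, N_AB = -14.99 kN.
A_AB = 1043 mm².
A_BC = 2799 mm².
A_CD = 1302 mm².
A_DE = 394.1 mm².
δ_AB = -14990·454/(1043·115000) = -0.05672 mm
δ_BC = -18210·773/(2799·115000) = -0.04373 mm
δ_CD = -18210·893/(1302·115000) = -0.1086 mm
δ_DE = 6390·696/(394.1·115000) = 0.09814 mm
δ = Σδ_i = -0.1109 mm.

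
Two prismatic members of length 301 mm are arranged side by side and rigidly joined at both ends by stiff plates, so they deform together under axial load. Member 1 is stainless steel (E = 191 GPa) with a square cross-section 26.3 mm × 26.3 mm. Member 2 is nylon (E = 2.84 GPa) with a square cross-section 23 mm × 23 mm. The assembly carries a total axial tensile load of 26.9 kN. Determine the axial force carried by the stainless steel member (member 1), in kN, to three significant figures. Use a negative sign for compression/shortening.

26.6 kN

A_1 = 691.7 mm².
A_2 = 529 mm².
Equal strain + equilibrium ⇒ each member carries load in proportion to AE: A₁E₁ = 132100000 N, A₂E₂ = 1502000 N, ΣAE = 133600000 N.
F₁ = P·A₁E₁/ΣAE = 26900·132100000/133600000 = 26600 N.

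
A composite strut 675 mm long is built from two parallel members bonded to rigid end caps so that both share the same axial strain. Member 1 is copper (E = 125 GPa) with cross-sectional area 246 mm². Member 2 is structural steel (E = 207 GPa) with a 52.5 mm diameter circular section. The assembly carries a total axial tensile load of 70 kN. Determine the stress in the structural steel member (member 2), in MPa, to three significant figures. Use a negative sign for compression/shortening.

A_2 = 2165 mm².
Equal strain + equilibrium ⇒ each member carries load in proportion to AE: A₁E₁ = 30750000 N, A₂E₂ = 448100000 N, ΣAE = 478900000 N.
σ₂ = P·E₂/ΣAE = 70000·207000/478900000 = 30.26 MPa.

30.3 MPa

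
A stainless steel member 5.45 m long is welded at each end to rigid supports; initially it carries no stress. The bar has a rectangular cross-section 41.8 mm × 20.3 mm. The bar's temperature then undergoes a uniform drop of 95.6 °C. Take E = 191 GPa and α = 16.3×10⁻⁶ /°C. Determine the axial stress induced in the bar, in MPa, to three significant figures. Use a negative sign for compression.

298 MPa

Free thermal expansion αLΔT = 16.3e-6 · 5450 · -95.6 = -8.493 mm.
The walls impose strain ε = −(-8.493)/5450 = 1.5583e-03; σ = Eε = 191000 · 1.5583e-03 = 297.6 MPa.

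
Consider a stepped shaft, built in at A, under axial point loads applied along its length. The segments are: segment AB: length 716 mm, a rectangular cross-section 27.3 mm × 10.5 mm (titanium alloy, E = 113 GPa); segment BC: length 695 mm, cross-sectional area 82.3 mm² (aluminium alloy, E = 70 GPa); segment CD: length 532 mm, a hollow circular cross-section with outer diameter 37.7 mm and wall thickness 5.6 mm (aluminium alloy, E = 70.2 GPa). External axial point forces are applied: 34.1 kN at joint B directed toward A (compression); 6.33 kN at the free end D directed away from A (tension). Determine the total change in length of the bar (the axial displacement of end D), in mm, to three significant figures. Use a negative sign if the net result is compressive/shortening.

0.235 mm

Internal axial forces (sectioning from the free end, tension +): N_CD = 6.33 kN, N_BC = 6.33 kN, N_AB = -27.77 kN.
A_AB = 286.7 mm².
A_CD = 564.7 mm².
δ_AB = -27770·716/(286.7·113000) = -0.6138 mm
δ_BC = 6330·695/(82.3·70000) = 0.7636 mm
δ_CD = 6330·532/(564.7·70200) = 0.08494 mm
δ = Σδ_i = 0.2347 mm.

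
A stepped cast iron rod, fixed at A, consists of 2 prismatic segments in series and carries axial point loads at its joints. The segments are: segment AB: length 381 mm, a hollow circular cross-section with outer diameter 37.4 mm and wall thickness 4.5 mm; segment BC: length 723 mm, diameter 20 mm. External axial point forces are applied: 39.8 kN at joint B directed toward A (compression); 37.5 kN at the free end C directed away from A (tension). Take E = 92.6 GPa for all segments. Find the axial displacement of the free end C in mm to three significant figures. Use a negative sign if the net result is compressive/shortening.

0.912 mm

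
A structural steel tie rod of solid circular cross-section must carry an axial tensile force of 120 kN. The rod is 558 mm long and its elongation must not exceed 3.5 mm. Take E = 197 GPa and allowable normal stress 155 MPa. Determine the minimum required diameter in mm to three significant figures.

Required area A ≥ P/σ_allow = 120000/155 = 774.2 mm².
For a solid circular section, d ≥ √(4A/π) = 31.4 mm.
Elongation limit: A ≥ PL/(Eδ_allow) = 120000·558/(197000·3.5) = 97.11 mm² ⇒ d ≥ 11.12 mm.
The stress limit governs.

31.4 mm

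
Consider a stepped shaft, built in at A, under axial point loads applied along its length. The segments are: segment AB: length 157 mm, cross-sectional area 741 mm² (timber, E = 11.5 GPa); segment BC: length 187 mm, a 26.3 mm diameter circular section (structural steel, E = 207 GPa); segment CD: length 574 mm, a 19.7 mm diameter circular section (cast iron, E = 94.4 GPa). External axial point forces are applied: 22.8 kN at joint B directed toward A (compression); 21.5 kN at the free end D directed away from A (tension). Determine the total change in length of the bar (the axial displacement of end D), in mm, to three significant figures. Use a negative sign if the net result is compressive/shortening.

Internal axial forces (sectioning from the free end, tension +): N_CD = 21.5 kN, N_BC = 21.5 kN, N_AB = -1.3 kN.
A_BC = 543.3 mm².
A_CD = 304.8 mm².
δ_AB = -1300·157/(741·11500) = -0.02395 mm
δ_BC = 21500·187/(543.3·207000) = 0.03575 mm
δ_CD = 21500·574/(304.8·94400) = 0.4289 mm
δ = Σδ_i = 0.4407 mm.

0.441 mm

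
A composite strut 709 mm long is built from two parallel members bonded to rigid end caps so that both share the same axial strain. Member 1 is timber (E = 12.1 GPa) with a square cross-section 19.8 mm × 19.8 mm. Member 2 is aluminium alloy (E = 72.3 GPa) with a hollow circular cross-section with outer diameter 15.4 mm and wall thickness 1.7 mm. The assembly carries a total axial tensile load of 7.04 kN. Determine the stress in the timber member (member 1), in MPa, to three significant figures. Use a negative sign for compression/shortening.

8.49 MPa

A_1 = 392 mm².
A_2 = 73.17 mm².
Equal strain + equilibrium ⇒ each member carries load in proportion to AE: A₁E₁ = 4744000 N, A₂E₂ = 5290000 N, ΣAE = 10030000 N.
σ₁ = P·E₁/ΣAE = 7040·12100/10030000 = 8.49 MPa.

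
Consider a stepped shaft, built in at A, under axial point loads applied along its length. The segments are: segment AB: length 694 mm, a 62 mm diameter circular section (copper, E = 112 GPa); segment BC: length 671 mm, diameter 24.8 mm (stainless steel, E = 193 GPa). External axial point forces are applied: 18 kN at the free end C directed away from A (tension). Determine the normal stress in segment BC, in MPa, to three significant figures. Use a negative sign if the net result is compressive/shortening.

37.3 MPa

Internal axial forces (sectioning from the free end, tension +): N_BC = 18 kN, N_AB = 18 kN.
A_BC = 483.1 mm².
σ_BC = N_BC/A_BC = 18000/483.1 = 37.26 MPa.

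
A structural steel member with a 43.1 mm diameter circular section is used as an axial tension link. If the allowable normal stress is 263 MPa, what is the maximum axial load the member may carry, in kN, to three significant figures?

384 kN

A = 1459 mm².
P_max = σ_allow · A = 263 · 1459 = 383700 N = 383.7 kN.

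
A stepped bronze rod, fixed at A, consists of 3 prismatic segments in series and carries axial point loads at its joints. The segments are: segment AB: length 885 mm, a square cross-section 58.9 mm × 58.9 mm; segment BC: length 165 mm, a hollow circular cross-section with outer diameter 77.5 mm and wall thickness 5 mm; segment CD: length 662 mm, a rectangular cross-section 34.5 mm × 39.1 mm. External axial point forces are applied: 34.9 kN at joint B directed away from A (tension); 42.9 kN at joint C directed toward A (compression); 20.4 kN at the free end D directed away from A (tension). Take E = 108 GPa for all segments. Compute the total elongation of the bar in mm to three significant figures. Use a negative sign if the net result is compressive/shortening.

Internal axial forces (sectioning from the free end, tension +): N_CD = 20.4 kN, N_BC = -22.5 kN, N_AB = 12.4 kN.
A_AB = 3469 mm².
A_BC = 1139 mm².
A_CD = 1349 mm².
δ_AB = 12400·885/(3469·108000) = 0.02929 mm
δ_BC = -22500·165/(1139·108000) = -0.03018 mm
δ_CD = 20400·662/(1349·108000) = 0.0927 mm
δ = Σδ_i = 0.0918 mm.

0.0918 mm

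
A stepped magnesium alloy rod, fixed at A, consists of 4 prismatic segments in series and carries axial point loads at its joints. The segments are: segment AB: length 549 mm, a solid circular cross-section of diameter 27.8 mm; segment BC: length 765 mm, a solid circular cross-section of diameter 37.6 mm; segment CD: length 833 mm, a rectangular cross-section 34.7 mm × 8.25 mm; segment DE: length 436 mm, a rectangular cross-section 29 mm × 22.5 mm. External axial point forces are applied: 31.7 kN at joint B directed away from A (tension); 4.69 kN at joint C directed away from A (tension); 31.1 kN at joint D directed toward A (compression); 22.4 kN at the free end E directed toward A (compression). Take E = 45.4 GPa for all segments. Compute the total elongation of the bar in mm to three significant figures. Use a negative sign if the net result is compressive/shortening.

Internal axial forces (sectioning from the free end, tension +): N_DE = -22.4 kN, N_CD = -53.5 kN, N_BC = -48.81 kN, N_AB = -17.11 kN.
A_AB = 607 mm².
A_BC = 1110 mm².
A_CD = 286.3 mm².
A_DE = 652.5 mm².
δ_AB = -17110·549/(607·45400) = -0.3409 mm
δ_BC = -48810·765/(1110·45400) = -0.7407 mm
δ_CD = -53500·833/(286.3·45400) = -3.429 mm
δ_DE = -22400·436/(652.5·45400) = -0.3297 mm
δ = Σδ_i = -4.84 mm.

-4.84 mm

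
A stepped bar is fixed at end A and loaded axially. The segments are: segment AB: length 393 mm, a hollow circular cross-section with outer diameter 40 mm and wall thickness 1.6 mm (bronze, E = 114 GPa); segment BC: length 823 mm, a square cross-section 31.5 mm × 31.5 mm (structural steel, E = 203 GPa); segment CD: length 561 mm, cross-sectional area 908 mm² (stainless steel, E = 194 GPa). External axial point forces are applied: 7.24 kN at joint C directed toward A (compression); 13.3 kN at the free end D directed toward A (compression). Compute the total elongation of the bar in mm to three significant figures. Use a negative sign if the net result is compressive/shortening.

-0.493 mm

Internal axial forces (sectioning from the free end, tension +): N_CD = -13.3 kN, N_BC = -20.54 kN, N_AB = -20.54 kN.
A_AB = 193 mm².
A_BC = 992.2 mm².
δ_AB = -20540·393/(193·114000) = -0.3668 mm
δ_BC = -20540·823/(992.2·203000) = -0.08392 mm
δ_CD = -13300·561/(908·194000) = -0.04236 mm
δ = Σδ_i = -0.4931 mm.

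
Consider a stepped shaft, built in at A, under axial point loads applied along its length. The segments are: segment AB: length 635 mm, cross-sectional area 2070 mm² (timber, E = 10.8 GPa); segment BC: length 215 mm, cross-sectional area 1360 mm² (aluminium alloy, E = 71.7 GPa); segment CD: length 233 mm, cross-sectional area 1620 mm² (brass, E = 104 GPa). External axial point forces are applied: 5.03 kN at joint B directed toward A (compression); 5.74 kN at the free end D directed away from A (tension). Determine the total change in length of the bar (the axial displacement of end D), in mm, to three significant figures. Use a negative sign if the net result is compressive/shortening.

0.0408 mm

Internal axial forces (sectioning from the free end, tension +): N_CD = 5.74 kN, N_BC = 5.74 kN, N_AB = 0.71 kN.
δ_AB = 710·635/(2070·10800) = 0.02017 mm
δ_BC = 5740·215/(1360·71700) = 0.01266 mm
δ_CD = 5740·233/(1620·104000) = 0.007938 mm
δ = Σδ_i = 0.04076 mm.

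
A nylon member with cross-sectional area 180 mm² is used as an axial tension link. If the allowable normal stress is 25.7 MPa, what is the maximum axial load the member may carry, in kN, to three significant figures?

4.63 kN

P_max = σ_allow · A = 25.7 · 180 = 4626 N = 4.626 kN.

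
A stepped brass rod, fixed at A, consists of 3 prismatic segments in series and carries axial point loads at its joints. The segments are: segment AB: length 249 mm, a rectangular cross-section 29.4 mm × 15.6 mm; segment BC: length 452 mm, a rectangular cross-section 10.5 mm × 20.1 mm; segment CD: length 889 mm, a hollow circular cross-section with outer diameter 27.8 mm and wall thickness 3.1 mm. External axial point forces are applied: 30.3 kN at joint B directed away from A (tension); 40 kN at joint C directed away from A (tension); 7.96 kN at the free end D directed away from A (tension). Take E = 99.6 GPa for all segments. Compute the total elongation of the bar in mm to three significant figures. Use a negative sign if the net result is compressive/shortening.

Internal axial forces (sectioning from the free end, tension +): N_CD = 7.96 kN, N_BC = 47.96 kN, N_AB = 78.26 kN.
A_AB = 458.6 mm².
A_BC = 211.1 mm².
A_CD = 240.6 mm².
δ_AB = 78260·249/(458.6·99600) = 0.4266 mm
δ_BC = 47960·452/(211.1·99600) = 1.031 mm
δ_CD = 7960·889/(240.6·99600) = 0.2954 mm
δ = Σδ_i = 1.753 mm.

1.75 mm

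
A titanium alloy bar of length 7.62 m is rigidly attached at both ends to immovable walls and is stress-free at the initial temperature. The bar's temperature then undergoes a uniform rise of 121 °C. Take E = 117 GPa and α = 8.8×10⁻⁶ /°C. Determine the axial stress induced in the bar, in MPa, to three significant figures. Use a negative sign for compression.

-125 MPa

Free thermal expansion αLΔT = 8.8e-6 · 7620 · 121 = 8.114 mm.
The walls impose strain ε = −(8.114)/7620 = -1.0648e-03; σ = Eε = 117000 · -1.0648e-03 = -124.6 MPa.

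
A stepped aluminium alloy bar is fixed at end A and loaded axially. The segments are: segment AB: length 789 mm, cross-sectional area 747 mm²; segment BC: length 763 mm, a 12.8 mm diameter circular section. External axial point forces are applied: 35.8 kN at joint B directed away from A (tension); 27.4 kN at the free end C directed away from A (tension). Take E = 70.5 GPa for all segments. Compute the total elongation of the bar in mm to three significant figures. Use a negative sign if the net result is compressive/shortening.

3.25 mm

Internal axial forces (sectioning from the free end, tension +): N_BC = 27.4 kN, N_AB = 63.2 kN.
A_BC = 128.7 mm².
δ_AB = 63200·789/(747·70500) = 0.9469 mm
δ_BC = 27400·763/(128.7·70500) = 2.304 mm
δ = Σδ_i = 3.251 mm.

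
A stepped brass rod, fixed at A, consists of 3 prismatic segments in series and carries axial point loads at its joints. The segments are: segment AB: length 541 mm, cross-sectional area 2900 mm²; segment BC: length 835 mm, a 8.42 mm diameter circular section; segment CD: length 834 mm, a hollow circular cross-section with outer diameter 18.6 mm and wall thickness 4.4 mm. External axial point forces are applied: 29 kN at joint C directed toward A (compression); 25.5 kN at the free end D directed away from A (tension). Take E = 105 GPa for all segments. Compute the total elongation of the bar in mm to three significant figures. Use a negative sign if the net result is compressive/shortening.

Internal axial forces (sectioning from the free end, tension +): N_CD = 25.5 kN, N_BC = -3.5 kN, N_AB = -3.5 kN.
A_BC = 55.68 mm².
A_CD = 196.3 mm².
δ_AB = -3500·541/(2900·105000) = -0.006218 mm
δ_BC = -3500·835/(55.68·105000) = -0.4999 mm
δ_CD = 25500·834/(196.3·105000) = 1.032 mm
δ = Σδ_i = 0.5258 mm.

0.526 mm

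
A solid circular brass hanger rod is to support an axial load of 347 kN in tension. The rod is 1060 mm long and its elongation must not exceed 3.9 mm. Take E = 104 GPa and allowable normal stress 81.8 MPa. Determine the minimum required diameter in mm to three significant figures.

73.5 mm

Required area A ≥ P/σ_allow = 347000/81.8 = 4242 mm².
For a solid circular section, d ≥ √(4A/π) = 73.49 mm.
Elongation limit: A ≥ PL/(Eδ_allow) = 347000·1060/(104000·3.9) = 906.9 mm² ⇒ d ≥ 33.98 mm.
The stress limit governs.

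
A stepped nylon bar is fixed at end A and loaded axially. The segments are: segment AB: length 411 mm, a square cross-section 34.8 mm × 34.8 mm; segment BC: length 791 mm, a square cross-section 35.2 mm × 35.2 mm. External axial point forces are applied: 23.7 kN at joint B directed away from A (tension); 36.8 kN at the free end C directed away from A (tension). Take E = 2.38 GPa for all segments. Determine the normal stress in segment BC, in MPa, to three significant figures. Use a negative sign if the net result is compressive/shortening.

29.7 MPa

Internal axial forces (sectioning from the free end, tension +): N_BC = 36.8 kN, N_AB = 60.5 kN.
A_BC = 1239 mm².
σ_BC = N_BC/A_BC = 36800/1239 = 29.7 MPa.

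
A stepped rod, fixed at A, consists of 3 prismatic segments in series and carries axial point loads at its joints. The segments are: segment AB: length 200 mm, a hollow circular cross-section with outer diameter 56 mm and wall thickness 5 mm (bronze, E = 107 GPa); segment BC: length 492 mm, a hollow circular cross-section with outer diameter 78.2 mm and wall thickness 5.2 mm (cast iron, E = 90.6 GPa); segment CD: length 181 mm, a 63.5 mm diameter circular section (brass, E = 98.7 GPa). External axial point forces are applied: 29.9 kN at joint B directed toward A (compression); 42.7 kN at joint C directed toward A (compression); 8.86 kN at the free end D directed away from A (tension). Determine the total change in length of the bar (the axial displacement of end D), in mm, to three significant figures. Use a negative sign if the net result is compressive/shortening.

Internal axial forces (sectioning from the free end, tension +): N_CD = 8.86 kN, N_BC = -33.84 kN, N_AB = -63.74 kN.
A_AB = 801.1 mm².
A_BC = 1193 mm².
A_CD = 3167 mm².
δ_AB = -63740·200/(801.1·107000) = -0.1487 mm
δ_BC = -33840·492/(1193·90600) = -0.1541 mm
δ_CD = 8860·181/(3167·98700) = 0.00513 mm
δ = Σδ_i = -0.2977 mm.

-0.298 mm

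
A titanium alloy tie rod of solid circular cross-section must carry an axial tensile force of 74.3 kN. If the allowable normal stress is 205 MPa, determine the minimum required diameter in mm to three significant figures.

21.5 mm

Required area A ≥ P/σ_allow = 74300/205 = 362.4 mm².
For a solid circular section, d ≥ √(4A/π) = 21.48 mm.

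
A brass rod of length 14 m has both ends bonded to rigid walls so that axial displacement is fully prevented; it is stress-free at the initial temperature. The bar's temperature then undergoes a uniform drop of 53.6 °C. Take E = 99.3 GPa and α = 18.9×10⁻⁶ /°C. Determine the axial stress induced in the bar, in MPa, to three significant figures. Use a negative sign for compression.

101 MPa

Free thermal expansion αLΔT = 18.9e-6 · 14000 · -53.6 = -14.18 mm.
The walls impose strain ε = −(-14.18)/14000 = 1.0130e-03; σ = Eε = 99300 · 1.0130e-03 = 100.6 MPa.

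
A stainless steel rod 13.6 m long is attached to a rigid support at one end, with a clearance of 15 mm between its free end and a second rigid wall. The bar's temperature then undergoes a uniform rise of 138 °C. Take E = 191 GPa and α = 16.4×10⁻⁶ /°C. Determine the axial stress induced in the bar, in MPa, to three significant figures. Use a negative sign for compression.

Free thermal expansion αLΔT = 16.4e-6 · 13600 · 138 = 30.78 mm.
The walls engage after the gap closes; constrained expansion = 30.78 − 15 = 15.78 mm.
The walls impose strain ε = −(15.78)/13600 = -1.1603e-03; σ = Eε = 191000 · -1.1603e-03 = -221.6 MPa.

-222 MPa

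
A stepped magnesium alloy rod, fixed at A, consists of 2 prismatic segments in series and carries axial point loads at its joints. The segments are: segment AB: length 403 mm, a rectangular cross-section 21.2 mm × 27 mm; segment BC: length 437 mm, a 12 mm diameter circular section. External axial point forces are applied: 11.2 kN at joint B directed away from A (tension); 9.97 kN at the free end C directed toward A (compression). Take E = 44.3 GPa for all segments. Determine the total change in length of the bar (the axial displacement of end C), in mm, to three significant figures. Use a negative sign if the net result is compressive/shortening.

Internal axial forces (sectioning from the free end, tension +): N_BC = -9.97 kN, N_AB = 1.23 kN.
A_AB = 572.4 mm².
A_BC = 113.1 mm².
δ_AB = 1230·403/(572.4·44300) = 0.01955 mm
δ_BC = -9970·437/(113.1·44300) = -0.8696 mm
δ = Σδ_i = -0.8501 mm.

-0.850 mm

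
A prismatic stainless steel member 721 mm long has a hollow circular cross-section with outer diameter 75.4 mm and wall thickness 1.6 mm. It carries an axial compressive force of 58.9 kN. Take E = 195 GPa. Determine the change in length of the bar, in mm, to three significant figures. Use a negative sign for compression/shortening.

A = 371 mm².
δ_mech = NL/(AE) = -58900·721/(371·195000) = -0.5871 mm.

-0.587 mm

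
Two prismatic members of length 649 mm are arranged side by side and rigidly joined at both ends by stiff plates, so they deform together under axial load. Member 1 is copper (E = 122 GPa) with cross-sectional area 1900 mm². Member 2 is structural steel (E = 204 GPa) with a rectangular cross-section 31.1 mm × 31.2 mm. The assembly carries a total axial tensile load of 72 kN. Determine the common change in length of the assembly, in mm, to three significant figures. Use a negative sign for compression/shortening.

0.109 mm

A_2 = 970.3 mm².
Equal strain + equilibrium ⇒ each member carries load in proportion to AE: A₁E₁ = 231800000 N, A₂E₂ = 197900000 N, ΣAE = 429700000 N.
δ = PL/ΣAE = 72000·649/429700000 = 0.1087 mm.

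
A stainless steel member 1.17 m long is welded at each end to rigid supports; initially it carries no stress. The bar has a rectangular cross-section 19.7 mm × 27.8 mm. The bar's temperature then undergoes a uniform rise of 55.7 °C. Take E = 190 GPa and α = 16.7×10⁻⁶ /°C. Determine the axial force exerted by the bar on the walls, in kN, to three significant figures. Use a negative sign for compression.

Free thermal expansion αLΔT = 16.7e-6 · 1170 · 55.7 = 1.088 mm.
The walls impose strain ε = −(1.088)/1170 = -9.3019e-04; σ = Eε = 190000 · -9.3019e-04 = -176.7 MPa.
Wall reaction R = σ·A = -176.7·547.7 = -96790 N = -96.79 kN.

-96.8 kN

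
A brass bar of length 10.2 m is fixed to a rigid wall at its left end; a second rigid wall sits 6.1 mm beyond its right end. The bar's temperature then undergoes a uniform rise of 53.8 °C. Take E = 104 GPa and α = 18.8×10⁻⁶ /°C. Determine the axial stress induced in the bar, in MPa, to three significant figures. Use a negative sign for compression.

Free thermal expansion αLΔT = 18.8e-6 · 10200 · 53.8 = 10.32 mm.
The walls engage after the gap closes; constrained expansion = 10.32 − 6.1 = 4.217 mm.
The walls impose strain ε = −(4.217)/10200 = -4.1340e-04; σ = Eε = 104000 · -4.1340e-04 = -42.99 MPa.

-43.0 MPa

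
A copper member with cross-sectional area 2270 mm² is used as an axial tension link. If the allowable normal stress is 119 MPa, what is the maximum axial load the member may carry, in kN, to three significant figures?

P_max = σ_allow · A = 119 · 2270 = 270100 N = 270.1 kN.

270 kN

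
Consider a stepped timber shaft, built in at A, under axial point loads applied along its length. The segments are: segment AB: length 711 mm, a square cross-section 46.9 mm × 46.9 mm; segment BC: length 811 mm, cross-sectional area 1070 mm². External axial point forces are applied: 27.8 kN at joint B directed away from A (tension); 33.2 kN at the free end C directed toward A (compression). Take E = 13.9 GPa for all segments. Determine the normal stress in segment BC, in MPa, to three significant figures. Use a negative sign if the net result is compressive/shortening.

-31.0 MPa

Internal axial forces (sectioning from the free end, tension +): N_BC = -33.2 kN, N_AB = -5.4 kN.
σ_BC = N_BC/A_BC = -33200/1070 = -31.03 MPa.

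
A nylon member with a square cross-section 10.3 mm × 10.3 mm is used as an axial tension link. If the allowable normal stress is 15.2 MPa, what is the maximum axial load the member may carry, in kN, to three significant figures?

1.61 kN

A = 106.1 mm².
P_max = σ_allow · A = 15.2 · 106.1 = 1613 N = 1.613 kN.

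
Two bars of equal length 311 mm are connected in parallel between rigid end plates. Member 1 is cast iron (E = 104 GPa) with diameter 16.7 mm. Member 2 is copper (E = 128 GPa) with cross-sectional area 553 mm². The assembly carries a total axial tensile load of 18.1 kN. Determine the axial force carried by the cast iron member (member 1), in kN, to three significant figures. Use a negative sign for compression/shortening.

4.41 kN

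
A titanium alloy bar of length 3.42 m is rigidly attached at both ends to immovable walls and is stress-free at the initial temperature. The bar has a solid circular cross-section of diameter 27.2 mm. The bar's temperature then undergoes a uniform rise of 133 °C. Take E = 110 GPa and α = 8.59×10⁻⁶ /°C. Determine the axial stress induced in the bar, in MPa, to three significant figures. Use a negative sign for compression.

Free thermal expansion αLΔT = 8.59e-6 · 3420 · 133 = 3.907 mm.
The walls impose strain ε = −(3.907)/3420 = -1.1425e-03; σ = Eε = 110000 · -1.1425e-03 = -125.7 MPa.

-126 MPa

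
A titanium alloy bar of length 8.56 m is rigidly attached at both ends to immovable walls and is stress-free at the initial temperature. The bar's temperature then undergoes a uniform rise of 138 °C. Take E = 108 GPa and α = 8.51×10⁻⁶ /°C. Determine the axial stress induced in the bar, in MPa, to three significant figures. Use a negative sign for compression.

Free thermal expansion αLΔT = 8.51e-6 · 8560 · 138 = 10.05 mm.
The walls impose strain ε = −(10.05)/8560 = -1.1744e-03; σ = Eε = 108000 · -1.1744e-03 = -126.8 MPa.

-127 MPa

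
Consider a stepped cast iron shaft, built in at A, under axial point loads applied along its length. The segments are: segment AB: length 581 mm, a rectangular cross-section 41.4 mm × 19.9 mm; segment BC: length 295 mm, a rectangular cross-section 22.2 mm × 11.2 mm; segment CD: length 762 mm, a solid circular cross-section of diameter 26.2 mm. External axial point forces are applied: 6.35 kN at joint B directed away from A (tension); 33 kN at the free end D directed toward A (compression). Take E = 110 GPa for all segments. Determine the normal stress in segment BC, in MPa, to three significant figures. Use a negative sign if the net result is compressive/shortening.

-133 MPa

Internal axial forces (sectioning from the free end, tension +): N_CD = -33 kN, N_BC = -33 kN, N_AB = -26.65 kN.
A_BC = 248.6 mm².
σ_BC = N_BC/A_BC = -33000/248.6 = -132.7 MPa.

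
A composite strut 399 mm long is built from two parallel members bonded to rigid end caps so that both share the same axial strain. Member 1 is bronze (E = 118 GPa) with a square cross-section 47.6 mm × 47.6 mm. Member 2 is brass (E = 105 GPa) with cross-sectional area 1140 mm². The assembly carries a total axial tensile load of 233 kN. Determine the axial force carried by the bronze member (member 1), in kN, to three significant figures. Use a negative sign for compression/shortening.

161 kN

A_1 = 2266 mm².
Equal strain + equilibrium ⇒ each member carries load in proportion to AE: A₁E₁ = 267400000 N, A₂E₂ = 119700000 N, ΣAE = 387100000 N.
F₁ = P·A₁E₁/ΣAE = 233000·267400000/387100000 = 160900 N.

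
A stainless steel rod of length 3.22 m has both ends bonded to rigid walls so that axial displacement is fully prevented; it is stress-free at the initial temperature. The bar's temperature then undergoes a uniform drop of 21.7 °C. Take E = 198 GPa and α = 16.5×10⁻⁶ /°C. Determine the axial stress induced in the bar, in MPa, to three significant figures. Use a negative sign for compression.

70.9 MPa

Free thermal expansion αLΔT = 16.5e-6 · 3220 · -21.7 = -1.153 mm.
The walls impose strain ε = −(-1.153)/3220 = 3.5805e-04; σ = Eε = 198000 · 3.5805e-04 = 70.89 MPa.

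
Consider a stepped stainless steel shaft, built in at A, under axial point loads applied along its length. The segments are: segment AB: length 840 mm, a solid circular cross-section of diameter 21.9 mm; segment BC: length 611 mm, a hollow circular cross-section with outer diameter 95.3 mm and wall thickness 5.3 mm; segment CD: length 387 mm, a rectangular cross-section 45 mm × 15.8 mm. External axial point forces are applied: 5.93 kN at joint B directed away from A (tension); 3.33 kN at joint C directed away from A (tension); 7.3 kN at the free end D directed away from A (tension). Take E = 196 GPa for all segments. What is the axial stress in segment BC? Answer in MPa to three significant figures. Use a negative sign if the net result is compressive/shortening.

Internal axial forces (sectioning from the free end, tension +): N_CD = 7.3 kN, N_BC = 10.63 kN, N_AB = 16.56 kN.
A_BC = 1499 mm².
σ_BC = N_BC/A_BC = 10630/1499 = 7.094 MPa.

7.09 MPa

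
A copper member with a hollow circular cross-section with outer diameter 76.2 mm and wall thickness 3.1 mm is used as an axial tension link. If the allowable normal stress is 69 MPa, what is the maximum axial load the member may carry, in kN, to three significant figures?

49.1 kN

A = 711.9 mm².
P_max = σ_allow · A = 69 · 711.9 = 49120 N = 49.12 kN.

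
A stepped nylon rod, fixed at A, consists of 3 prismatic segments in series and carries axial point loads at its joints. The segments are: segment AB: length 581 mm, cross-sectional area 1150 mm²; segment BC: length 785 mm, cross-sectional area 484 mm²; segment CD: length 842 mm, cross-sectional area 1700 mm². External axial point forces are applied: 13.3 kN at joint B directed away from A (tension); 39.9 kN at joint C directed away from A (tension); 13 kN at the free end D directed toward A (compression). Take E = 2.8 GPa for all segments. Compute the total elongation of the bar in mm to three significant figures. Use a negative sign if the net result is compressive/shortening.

20.5 mm

Internal axial forces (sectioning from the free end, tension +): N_CD = -13 kN, N_BC = 26.9 kN, N_AB = 40.2 kN.
δ_AB = 40200·581/(1150·2800) = 7.253 mm
δ_BC = 26900·785/(484·2800) = 15.58 mm
δ_CD = -13000·842/(1700·2800) = -2.3 mm
δ = Σδ_i = 20.54 mm.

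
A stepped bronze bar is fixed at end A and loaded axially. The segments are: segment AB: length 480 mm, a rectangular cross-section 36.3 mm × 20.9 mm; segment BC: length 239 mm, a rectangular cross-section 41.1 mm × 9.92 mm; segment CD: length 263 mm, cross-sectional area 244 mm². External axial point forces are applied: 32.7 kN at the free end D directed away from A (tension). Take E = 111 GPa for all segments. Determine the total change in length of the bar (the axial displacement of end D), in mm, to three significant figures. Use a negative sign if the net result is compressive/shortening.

0.677 mm

Internal axial forces (sectioning from the free end, tension +): N_CD = 32.7 kN, N_BC = 32.7 kN, N_AB = 32.7 kN.
A_AB = 758.7 mm².
A_BC = 407.7 mm².
δ_AB = 32700·480/(758.7·111000) = 0.1864 mm
δ_BC = 32700·239/(407.7·111000) = 0.1727 mm
δ_CD = 32700·263/(244·111000) = 0.3175 mm
δ = Σδ_i = 0.6766 mm.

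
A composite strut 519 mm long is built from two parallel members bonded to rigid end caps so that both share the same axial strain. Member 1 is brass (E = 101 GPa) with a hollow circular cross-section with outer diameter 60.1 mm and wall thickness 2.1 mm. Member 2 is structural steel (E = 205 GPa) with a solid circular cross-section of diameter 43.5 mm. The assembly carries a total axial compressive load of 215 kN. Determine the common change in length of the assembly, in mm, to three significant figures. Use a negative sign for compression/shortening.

A_1 = 382.6 mm².
A_2 = 1486 mm².
Equal strain + equilibrium ⇒ each member carries load in proportion to AE: A₁E₁ = 38650000 N, A₂E₂ = 304700000 N, ΣAE = 343300000 N.
δ = PL/ΣAE = -215000·519/343300000 = -0.325 mm.

-0.325 mm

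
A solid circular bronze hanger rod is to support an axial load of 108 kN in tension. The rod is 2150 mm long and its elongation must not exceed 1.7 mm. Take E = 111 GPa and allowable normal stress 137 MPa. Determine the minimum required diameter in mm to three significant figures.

39.6 mm

Required area A ≥ P/σ_allow = 108000/137 = 788.3 mm².
For a solid circular section, d ≥ √(4A/π) = 31.68 mm.
Elongation limit: A ≥ PL/(Eδ_allow) = 108000·2150/(111000·1.7) = 1231 mm² ⇒ d ≥ 39.58 mm.
The elongation limit governs.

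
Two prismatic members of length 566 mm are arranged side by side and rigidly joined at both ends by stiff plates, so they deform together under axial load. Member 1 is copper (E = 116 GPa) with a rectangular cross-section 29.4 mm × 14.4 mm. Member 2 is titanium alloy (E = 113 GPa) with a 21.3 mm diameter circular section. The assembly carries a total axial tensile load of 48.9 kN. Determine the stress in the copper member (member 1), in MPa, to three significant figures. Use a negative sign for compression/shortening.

63.5 MPa

A_1 = 423.4 mm².
A_2 = 356.3 mm².
Equal strain + equilibrium ⇒ each member carries load in proportion to AE: A₁E₁ = 49110000 N, A₂E₂ = 40260000 N, ΣAE = 89370000 N.
σ₁ = P·E₁/ΣAE = 48900·116000/89370000 = 63.47 MPa.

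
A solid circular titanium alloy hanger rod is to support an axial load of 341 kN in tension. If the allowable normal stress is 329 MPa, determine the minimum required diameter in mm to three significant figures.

36.3 mm

Required area A ≥ P/σ_allow = 341000/329 = 1036 mm².
For a solid circular section, d ≥ √(4A/π) = 36.33 mm.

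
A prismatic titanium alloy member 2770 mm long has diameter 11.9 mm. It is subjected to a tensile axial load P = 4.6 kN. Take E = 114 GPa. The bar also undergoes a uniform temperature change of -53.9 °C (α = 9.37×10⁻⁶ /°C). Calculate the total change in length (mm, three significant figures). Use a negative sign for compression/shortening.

-0.394 mm

A = 111.2 mm².
δ_mech = NL/(AE) = 4600·2770/(111.2·114000) = 1.005 mm.
δ_thermal = αLΔT = 9.37e-6·2770·-53.9 = -1.399 mm.
δ = δ_mech + δ_thermal = -0.394 mm.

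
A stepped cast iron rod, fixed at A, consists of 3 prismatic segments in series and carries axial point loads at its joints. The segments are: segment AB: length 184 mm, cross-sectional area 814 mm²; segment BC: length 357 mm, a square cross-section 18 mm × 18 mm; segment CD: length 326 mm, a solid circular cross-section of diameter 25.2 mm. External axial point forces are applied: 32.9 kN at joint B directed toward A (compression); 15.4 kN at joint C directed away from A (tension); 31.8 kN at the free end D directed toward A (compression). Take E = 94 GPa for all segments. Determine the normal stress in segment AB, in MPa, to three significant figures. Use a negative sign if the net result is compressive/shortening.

Internal axial forces (sectioning from the free end, tension +): N_CD = -31.8 kN, N_BC = -16.4 kN, N_AB = -49.3 kN.
σ_AB = N_AB/A_AB = -49300/814 = -60.57 MPa.

-60.6 MPa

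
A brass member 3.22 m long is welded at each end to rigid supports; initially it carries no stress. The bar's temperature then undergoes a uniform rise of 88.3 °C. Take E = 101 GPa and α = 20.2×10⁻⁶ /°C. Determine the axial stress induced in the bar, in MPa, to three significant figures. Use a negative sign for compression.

Free thermal expansion αLΔT = 20.2e-6 · 3220 · 88.3 = 5.743 mm.
The walls impose strain ε = −(5.743)/3220 = -1.7837e-03; σ = Eε = 101000 · -1.7837e-03 = -180.1 MPa.

-180 MPa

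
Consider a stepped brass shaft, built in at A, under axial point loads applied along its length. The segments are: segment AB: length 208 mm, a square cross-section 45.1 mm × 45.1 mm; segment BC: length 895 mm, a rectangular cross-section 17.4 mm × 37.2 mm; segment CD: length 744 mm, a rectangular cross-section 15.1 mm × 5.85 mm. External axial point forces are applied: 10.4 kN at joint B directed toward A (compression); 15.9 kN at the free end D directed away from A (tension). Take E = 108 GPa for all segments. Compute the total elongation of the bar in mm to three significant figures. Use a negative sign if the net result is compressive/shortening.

Internal axial forces (sectioning from the free end, tension +): N_CD = 15.9 kN, N_BC = 15.9 kN, N_AB = 5.5 kN.
A_AB = 2034 mm².
A_BC = 647.3 mm².
A_CD = 88.33 mm².
δ_AB = 5500·208/(2034·108000) = 0.005208 mm
δ_BC = 15900·895/(647.3·108000) = 0.2036 mm
δ_CD = 15900·744/(88.33·108000) = 1.24 mm
δ = Σδ_i = 1.449 mm.

1.45 mm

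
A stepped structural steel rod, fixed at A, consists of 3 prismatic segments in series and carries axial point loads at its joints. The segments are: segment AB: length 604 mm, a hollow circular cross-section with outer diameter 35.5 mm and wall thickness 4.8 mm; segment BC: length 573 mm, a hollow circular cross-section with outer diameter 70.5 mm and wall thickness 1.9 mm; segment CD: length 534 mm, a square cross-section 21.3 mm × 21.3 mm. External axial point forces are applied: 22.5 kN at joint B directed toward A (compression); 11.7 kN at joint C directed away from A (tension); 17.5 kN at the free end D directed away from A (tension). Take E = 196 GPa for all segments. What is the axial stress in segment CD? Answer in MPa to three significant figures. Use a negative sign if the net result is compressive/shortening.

Internal axial forces (sectioning from the free end, tension +): N_CD = 17.5 kN, N_BC = 29.2 kN, N_AB = 6.7 kN.
A_CD = 453.7 mm².
σ_CD = N_CD/A_CD = 17500/453.7 = 38.57 MPa.

38.6 MPa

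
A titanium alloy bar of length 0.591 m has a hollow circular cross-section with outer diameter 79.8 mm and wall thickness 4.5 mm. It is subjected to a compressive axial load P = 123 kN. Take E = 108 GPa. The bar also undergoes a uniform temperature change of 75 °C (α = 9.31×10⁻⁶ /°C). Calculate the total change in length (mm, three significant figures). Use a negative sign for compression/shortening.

-0.220 mm

A = 1065 mm².
δ_mech = NL/(AE) = -123000·591/(1065·108000) = -0.6323 mm.
δ_thermal = αLΔT = 9.31e-6·591·75 = 0.4127 mm.
δ = δ_mech + δ_thermal = -0.2196 mm.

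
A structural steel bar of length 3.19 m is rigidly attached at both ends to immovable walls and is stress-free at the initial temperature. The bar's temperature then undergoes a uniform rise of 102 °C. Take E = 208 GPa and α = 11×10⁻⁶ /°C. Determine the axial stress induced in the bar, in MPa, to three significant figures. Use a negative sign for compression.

Free thermal expansion αLΔT = 11e-6 · 3190 · 102 = 3.579 mm.
The walls impose strain ε = −(3.579)/3190 = -1.1220e-03; σ = Eε = 208000 · -1.1220e-03 = -233.4 MPa.

-233 MPa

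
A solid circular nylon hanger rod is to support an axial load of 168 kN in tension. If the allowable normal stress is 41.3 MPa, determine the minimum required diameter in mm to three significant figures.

72.0 mm

Required area A ≥ P/σ_allow = 168000/41.3 = 4068 mm².
For a solid circular section, d ≥ √(4A/π) = 71.97 mm.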